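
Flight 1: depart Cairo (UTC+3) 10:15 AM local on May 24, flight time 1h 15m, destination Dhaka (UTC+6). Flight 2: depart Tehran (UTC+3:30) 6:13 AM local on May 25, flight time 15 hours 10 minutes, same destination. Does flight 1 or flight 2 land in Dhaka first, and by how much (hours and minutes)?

Flight 1 in UTC: 10:15 AM − 3:00 = 7:15 AM on May 24.
+1 hour and 15 minutes → arrive 8:30 AM UTC on May 24.
Flight 2 in UTC: 6:13 AM − 3:30 = 2:43 AM on May 25.
+15 hours and 10 minutes → arrive 5:53 PM UTC on May 25.
Flight 1 lands earlier by 33 hours 23 minutes.

the first, by 33 hours 23 minutes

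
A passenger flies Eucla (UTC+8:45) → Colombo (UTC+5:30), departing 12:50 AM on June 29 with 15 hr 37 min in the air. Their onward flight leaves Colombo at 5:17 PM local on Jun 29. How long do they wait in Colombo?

Convert departure to UTC: 12:50 AM − 8:45 = 4:05 PM UTC on Jun 28.
Add 15 hours and 37 minutes flight time → 7:42 AM UTC (Jun 29).
Colombo is UTC+5:30, so local arrival = 7:42 AM + 5:30 = 1:12 PM on Jun 29.
Layover = 5:17 PM − 1:12 PM = 4 hours 5 minutes.

4 hours 5 minutes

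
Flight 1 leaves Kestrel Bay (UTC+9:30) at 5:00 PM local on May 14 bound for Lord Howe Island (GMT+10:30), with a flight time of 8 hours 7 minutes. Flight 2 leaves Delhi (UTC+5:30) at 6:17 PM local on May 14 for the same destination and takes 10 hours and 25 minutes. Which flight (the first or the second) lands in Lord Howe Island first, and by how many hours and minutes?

Flight 1 in UTC: 5:00 PM − 9:30 = 7:30 AM on May 14.
+8 hours and 7 minutes → arrive 3:37 PM UTC on May 14.
Flight 2 in UTC: 6:17 PM − 5:30 = 12:47 PM on May 14.
+10 hours and 25 minutes → arrive 11:12 PM UTC on May 14.
Flight 1 lands earlier by 7 hours 35 minutes.

the first, by 7 hours 35 minutes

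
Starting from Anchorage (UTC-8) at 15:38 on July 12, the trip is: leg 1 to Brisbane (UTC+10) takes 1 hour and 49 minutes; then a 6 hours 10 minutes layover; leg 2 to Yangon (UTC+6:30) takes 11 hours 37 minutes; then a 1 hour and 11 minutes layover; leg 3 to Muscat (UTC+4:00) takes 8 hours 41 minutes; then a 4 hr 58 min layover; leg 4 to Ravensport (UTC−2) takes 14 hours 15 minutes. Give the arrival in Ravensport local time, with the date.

Convert departure to UTC: 15:38 + 8:00 = 23:38 UTC on Jul 12.
Add 1 hour and 49 minutes leg 1 → 01:27 UTC (Jul 13).
Add 6 hours and 10 minutes layover in Brisbane → 07:37 UTC.
Add 11 hours 37 minutes leg 2 → 19:14 UTC.
Add 1 hour 11 minutes layover in Yangon → 20:25 UTC.
Add 8 hours 41 minutes leg 3 → 05:06 UTC (Jul 14).
Add 4 hours 58 minutes layover in Muscat → 10:04 UTC.
Add 14 hours 15 minutes leg 4 → 00:19 UTC (Jul 15).
Ravensport is UTC−2:00, so local arrival = 00:19 − 2:00 = 22:19 on Jul 14.

22:19 on July 14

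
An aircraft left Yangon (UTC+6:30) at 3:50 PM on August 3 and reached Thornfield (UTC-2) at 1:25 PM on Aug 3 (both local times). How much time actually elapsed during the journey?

6 hours 5 minutes

Departure in UTC: 3:50 PM − 6:30 = 9:20 AM on Aug 3.
Arrival in UTC: 1:25 PM + 2:00 = 3:25 PM on Aug 3.
Elapsed = 3:25 PM − 9:20 AM = 6 hours 5 minutes.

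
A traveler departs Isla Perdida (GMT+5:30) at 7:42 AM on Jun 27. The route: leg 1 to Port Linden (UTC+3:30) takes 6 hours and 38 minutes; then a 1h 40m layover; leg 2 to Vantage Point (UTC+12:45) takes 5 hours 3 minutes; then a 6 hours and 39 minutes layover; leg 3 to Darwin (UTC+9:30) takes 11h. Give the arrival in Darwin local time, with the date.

6:42 PM on Jun 28

Convert departure to UTC: 7:42 AM − 5:30 = 2:12 AM UTC on Jun 27.
Add 6 hours and 38 minutes leg 1 → 8:50 AM UTC.
Add 1 hour 40 minutes layover in Port Linden → 10:30 AM UTC.
Add 5 hours and 3 minutes leg 2 → 3:33 PM UTC.
Add 6 hours and 39 minutes layover in Vantage Point → 10:12 PM UTC.
Add 11 hours leg 3 → 9:12 AM UTC (Jun 28).
Darwin is UTC+9:30, so local arrival = 9:12 AM + 9:30 = 6:42 PM on Jun 28.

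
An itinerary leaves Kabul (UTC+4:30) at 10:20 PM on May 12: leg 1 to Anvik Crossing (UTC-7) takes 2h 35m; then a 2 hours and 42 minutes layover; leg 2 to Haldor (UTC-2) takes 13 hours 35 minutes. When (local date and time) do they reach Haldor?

Convert departure to UTC: 10:20 PM − 4:30 = 5:50 PM UTC on May 12.
Add 2 hours and 35 minutes leg 1 → 8:25 PM UTC.
Add 2 hours and 42 minutes layover in Anvik Crossing → 11:07 PM UTC.
Add 13 hours 35 minutes leg 2 → 12:42 PM UTC (May 13).
Haldor is UTC−2:00, so local arrival = 12:42 PM − 2:00 = 10:42 AM on May 13.

10:42 AM on May 13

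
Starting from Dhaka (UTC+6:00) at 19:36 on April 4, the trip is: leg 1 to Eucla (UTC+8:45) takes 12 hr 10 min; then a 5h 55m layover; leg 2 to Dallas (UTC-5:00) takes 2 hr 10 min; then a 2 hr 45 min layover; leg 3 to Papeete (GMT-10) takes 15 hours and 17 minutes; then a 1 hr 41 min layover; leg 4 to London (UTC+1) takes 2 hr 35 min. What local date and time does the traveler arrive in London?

09:09 on April 6

Convert departure to UTC: 19:36 − 6:00 = 13:36 UTC on Apr 4.
Add 12 hours 10 minutes leg 1 → 01:46 UTC (Apr 5).
Add 5 hours and 55 minutes layover in Eucla → 07:41 UTC.
Add 2 hours 10 minutes leg 2 → 09:51 UTC.
Add 2 hours and 45 minutes layover in Dallas → 12:36 UTC.
Add 15 hours and 17 minutes leg 3 → 03:53 UTC (Apr 6).
Add 1 hour and 41 minutes layover in Papeete → 05:34 UTC.
Add 2 hours 35 minutes leg 4 → 08:09 UTC.
London is UTC+1:00, so local arrival = 08:09 + 1:00 = 09:09 on Apr 6.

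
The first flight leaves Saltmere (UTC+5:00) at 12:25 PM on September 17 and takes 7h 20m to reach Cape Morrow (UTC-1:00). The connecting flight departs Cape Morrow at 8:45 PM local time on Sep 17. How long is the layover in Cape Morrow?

Convert departure to UTC: 12:25 PM − 5:00 = 7:25 AM UTC on Sep 17.
Add 7 hours 20 minutes flight time → 2:45 PM UTC.
Cape Morrow is UTC−1:00, so local arrival = 2:45 PM − 1:00 = 1:45 PM on Sep 17.
Layover = 8:45 PM − 1:45 PM = 7 hours.

7 hours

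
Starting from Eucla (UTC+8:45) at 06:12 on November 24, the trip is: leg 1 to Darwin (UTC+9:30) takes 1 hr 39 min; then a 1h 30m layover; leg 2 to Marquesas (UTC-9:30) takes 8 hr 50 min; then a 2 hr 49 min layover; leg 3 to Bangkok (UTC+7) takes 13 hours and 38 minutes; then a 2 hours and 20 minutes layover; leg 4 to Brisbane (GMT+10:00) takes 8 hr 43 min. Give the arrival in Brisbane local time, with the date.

Convert departure to UTC: 06:12 − 8:45 = 21:27 UTC on Nov 23.
Add 1 hour and 39 minutes leg 1 → 23:06 UTC.
Add 1 hour 30 minutes layover in Darwin → 00:36 UTC (Nov 24).
Add 8 hours and 50 minutes leg 2 → 09:26 UTC.
Add 2 hours 49 minutes layover in Marquesas → 12:15 UTC.
Add 13 hours 38 minutes leg 3 → 01:53 UTC (Nov 25).
Add 2 hours and 20 minutes layover in Bangkok → 04:13 UTC.
Add 8 hours and 43 minutes leg 4 → 12:56 UTC.
Brisbane is UTC+10:00, so local arrival = 12:56 + 10:00 = 22:56 on Nov 25.

22:56 on November 25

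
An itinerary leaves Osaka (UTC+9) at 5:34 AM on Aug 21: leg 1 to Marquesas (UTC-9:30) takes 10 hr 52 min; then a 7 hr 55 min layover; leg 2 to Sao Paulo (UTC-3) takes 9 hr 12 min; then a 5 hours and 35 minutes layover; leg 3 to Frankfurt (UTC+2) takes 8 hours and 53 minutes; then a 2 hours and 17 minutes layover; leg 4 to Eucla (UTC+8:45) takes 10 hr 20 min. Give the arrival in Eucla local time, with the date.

Convert departure to UTC: 5:34 AM − 9:00 = 8:34 PM UTC on Aug 20.
Add 10 hours and 52 minutes leg 1 → 7:26 AM UTC (Aug 21).
Add 7 hours and 55 minutes layover in Marquesas → 3:21 PM UTC.
Add 9 hours 12 minutes leg 2 → 12:33 AM UTC (Aug 22).
Add 5 hours 35 minutes layover in Sao Paulo → 6:08 AM UTC.
Add 8 hours 53 minutes leg 3 → 3:01 PM UTC.
Add 2 hours and 17 minutes layover in Frankfurt → 5:18 PM UTC.
Add 10 hours 20 minutes leg 4 → 3:38 AM UTC (Aug 23).
Eucla is UTC+8:45, so local arrival = 3:38 AM + 8:45 = 12:23 PM on Aug 23.

12:23 PM on August 23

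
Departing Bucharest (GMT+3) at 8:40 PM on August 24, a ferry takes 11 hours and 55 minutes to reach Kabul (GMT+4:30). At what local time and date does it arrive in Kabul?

10:05 AM on August 25

Convert departure to UTC: 8:40 PM − 3:00 = 5:40 PM UTC on Aug 24.
Add 11 hours 55 minutes travel time → 5:35 AM UTC (Aug 25).
Kabul is UTC+4:30, so local arrival = 5:35 AM + 4:30 = 10:05 AM on Aug 25.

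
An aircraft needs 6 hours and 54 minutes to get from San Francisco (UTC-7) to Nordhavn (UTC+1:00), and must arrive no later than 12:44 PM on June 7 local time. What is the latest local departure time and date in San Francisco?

9:50 PM on Jun 6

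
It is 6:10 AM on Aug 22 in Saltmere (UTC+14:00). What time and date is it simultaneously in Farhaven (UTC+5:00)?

9:10 PM on Aug 21

In UTC: 6:10 AM − 14:00 = 4:10 PM on Aug 21.
Farhaven is UTC+5:00: 4:10 PM + 5:00 = 9:10 PM on Aug 21.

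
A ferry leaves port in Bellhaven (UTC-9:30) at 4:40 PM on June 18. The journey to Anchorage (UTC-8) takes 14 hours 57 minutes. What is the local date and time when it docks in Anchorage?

9:07 AM on June 19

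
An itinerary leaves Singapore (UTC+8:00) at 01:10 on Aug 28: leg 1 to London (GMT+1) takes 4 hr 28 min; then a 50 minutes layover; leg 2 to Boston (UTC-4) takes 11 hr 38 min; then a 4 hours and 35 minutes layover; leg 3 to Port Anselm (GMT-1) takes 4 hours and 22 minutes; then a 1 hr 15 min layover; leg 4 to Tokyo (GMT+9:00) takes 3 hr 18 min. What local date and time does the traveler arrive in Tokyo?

Convert departure to UTC: 01:10 − 8:00 = 17:10 UTC on Aug 27.
Add 4 hours and 28 minutes leg 1 → 21:38 UTC.
Add 50 minutes layover in London → 22:28 UTC.
Add 11 hours 38 minutes leg 2 → 10:06 UTC (Aug 28).
Add 4 hours and 35 minutes layover in Boston → 14:41 UTC.
Add 4 hours and 22 minutes leg 3 → 19:03 UTC.
Add 1 hour 15 minutes layover in Port Anselm → 20:18 UTC.
Add 3 hours 18 minutes leg 4 → 23:36 UTC.
Tokyo is UTC+9:00, so local arrival = 23:36 + 9:00 = 08:36 on Aug 29.

08:36 on August 29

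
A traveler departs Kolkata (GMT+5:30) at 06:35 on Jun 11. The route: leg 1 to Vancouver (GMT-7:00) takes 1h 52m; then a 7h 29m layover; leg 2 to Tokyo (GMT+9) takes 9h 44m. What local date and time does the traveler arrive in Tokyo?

05:10 on Jun 12

Convert departure to UTC: 06:35 − 5:30 = 01:05 UTC on Jun 11.
Add 1 hour 52 minutes leg 1 → 02:57 UTC.
Add 7 hours and 29 minutes layover in Vancouver → 10:26 UTC.
Add 9 hours 44 minutes leg 2 → 20:10 UTC.
Tokyo is UTC+9:00, so local arrival = 20:10 + 9:00 = 05:10 on Jun 12.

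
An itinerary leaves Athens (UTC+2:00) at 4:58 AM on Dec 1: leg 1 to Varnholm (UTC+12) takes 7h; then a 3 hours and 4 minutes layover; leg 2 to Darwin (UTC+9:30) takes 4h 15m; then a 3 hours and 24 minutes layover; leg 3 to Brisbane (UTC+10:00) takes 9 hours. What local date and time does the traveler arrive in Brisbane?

3:41 PM on December 2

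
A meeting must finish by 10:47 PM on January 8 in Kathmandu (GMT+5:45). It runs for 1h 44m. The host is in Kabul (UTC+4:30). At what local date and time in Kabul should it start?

7:48 PM on January 8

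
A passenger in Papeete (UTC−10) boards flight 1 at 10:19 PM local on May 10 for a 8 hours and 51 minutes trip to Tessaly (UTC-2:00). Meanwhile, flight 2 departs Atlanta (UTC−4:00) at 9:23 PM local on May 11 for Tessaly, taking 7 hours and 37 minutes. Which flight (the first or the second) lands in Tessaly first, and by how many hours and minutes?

the first, by 15 hours 50 minutes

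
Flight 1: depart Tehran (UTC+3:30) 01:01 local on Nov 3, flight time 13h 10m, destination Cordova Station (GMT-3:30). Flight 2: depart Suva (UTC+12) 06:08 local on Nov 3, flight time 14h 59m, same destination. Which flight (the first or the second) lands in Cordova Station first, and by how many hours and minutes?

the second, by 1 hour 34 minutes

Flight 1 in UTC: 01:01 − 3:30 = 21:31 on Nov 2.
+13 hours and 10 minutes → arrive 10:41 UTC on Nov 3.
Flight 2 in UTC: 06:08 − 12:00 = 18:08 on Nov 2.
+14 hours 59 minutes → arrive 09:07 UTC on Nov 3.
Flight 2 lands earlier by 1 hour 34 minutes.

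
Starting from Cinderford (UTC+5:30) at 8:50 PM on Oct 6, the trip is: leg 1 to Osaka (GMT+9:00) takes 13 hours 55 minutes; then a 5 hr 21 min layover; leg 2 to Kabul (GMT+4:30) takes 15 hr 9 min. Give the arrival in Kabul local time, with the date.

6:15 AM on October 8

Convert departure to UTC: 8:50 PM − 5:30 = 3:20 PM UTC on Oct 6.
Add 13 hours 55 minutes leg 1 → 5:15 AM UTC (Oct 7).
Add 5 hours and 21 minutes layover in Osaka → 10:36 AM UTC.
Add 15 hours and 9 minutes leg 2 → 1:45 AM UTC (Oct 8).
Kabul is UTC+4:30, so local arrival = 1:45 AM + 4:30 = 6:15 AM on Oct 8.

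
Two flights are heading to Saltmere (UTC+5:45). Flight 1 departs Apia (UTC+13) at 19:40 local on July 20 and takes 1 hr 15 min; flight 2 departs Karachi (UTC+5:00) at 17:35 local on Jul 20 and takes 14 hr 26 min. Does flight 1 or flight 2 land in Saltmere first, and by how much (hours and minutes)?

Flight 1 in UTC: 19:40 − 13:00 = 06:40 on Jul 20.
+1 hour 15 minutes → arrive 07:55 UTC on Jul 20.
Flight 2 in UTC: 17:35 − 5:00 = 12:35 on Jul 20.
+14 hours and 26 minutes → arrive 03:01 UTC on Jul 21.
Flight 1 lands earlier by 19 hours 6 minutes.

the first, by 19 hours 6 minutes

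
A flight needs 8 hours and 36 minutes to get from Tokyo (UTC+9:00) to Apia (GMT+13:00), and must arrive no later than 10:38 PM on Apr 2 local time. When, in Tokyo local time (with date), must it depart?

10:02 AM on April 2

Target arrival in UTC: 10:38 PM − 13:00 = 9:38 AM on Apr 2.
Subtract 8 hours 36 minutes → departure 1:02 AM UTC on Apr 2.
Tokyo is UTC+9:00: 1:02 AM + 9:00 = 10:02 AM on Apr 2.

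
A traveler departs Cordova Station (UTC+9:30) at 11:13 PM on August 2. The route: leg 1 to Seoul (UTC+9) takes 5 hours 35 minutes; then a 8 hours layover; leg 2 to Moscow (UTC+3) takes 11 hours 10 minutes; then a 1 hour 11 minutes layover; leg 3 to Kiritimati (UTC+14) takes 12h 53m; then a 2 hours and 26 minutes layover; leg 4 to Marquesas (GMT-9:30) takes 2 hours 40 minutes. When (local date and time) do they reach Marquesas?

12:08 AM on August 4

Convert departure to UTC: 11:13 PM − 9:30 = 1:43 PM UTC on Aug 2.
Add 5 hours and 35 minutes leg 1 → 7:18 PM UTC.
Add 8 hours layover in Seoul → 3:18 AM UTC (Aug 3).
Add 11 hours 10 minutes leg 2 → 2:28 PM UTC.
Add 1 hour 11 minutes layover in Moscow → 3:39 PM UTC.
Add 12 hours and 53 minutes leg 3 → 4:32 AM UTC (Aug 4).
Add 2 hours and 26 minutes layover in Kiritimati → 6:58 AM UTC.
Add 2 hours and 40 minutes leg 4 → 9:38 AM UTC.
Marquesas is UTC−9:30, so local arrival = 9:38 AM − 9:30 = 12:08 AM on Aug 4.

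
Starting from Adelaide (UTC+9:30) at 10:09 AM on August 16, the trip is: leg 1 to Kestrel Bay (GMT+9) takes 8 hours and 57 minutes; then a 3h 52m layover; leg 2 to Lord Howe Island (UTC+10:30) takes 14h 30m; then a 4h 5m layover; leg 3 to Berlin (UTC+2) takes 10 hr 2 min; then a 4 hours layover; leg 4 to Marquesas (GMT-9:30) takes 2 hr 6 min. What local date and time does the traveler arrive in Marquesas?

Convert departure to UTC: 10:09 AM − 9:30 = 12:39 AM UTC on Aug 16.
Add 8 hours and 57 minutes leg 1 → 9:36 AM UTC.
Add 3 hours 52 minutes layover in Kestrel Bay → 1:28 PM UTC.
Add 14 hours 30 minutes leg 2 → 3:58 AM UTC (Aug 17).
Add 4 hours and 5 minutes layover in Lord Howe Island → 8:03 AM UTC.
Add 10 hours and 2 minutes leg 3 → 6:05 PM UTC.
Add 4 hours layover in Berlin → 10:05 PM UTC.
Add 2 hours and 6 minutes leg 4 → 12:11 AM UTC (Aug 18).
Marquesas is UTC−9:30, so local arrival = 12:11 AM − 9:30 = 2:41 PM on Aug 17.

2:41 PM on Aug 17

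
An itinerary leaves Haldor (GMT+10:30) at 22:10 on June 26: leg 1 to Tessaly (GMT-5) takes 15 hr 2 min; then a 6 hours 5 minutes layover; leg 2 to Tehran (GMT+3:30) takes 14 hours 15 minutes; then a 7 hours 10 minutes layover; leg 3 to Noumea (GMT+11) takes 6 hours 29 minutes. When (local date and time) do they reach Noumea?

23:41 on June 28

Convert departure to UTC: 22:10 − 10:30 = 11:40 UTC on Jun 26.
Add 15 hours and 2 minutes leg 1 → 02:42 UTC (Jun 27).
Add 6 hours and 5 minutes layover in Tessaly → 08:47 UTC.
Add 14 hours and 15 minutes leg 2 → 23:02 UTC.
Add 7 hours and 10 minutes layover in Tehran → 06:12 UTC (Jun 28).
Add 6 hours 29 minutes leg 3 → 12:41 UTC.
Noumea is UTC+11:00, so local arrival = 12:41 + 11:00 = 23:41 on Jun 28.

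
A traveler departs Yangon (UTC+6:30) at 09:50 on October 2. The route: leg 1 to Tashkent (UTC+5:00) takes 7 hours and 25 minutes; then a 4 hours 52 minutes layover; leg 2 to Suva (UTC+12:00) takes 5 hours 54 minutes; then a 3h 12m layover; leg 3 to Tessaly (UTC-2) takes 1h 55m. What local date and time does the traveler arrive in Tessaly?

Convert departure to UTC: 09:50 − 6:30 = 03:20 UTC on Oct 2.
Add 7 hours and 25 minutes leg 1 → 10:45 UTC.
Add 4 hours 52 minutes layover in Tashkent → 15:37 UTC.
Add 5 hours and 54 minutes leg 2 → 21:31 UTC.
Add 3 hours 12 minutes layover in Suva → 00:43 UTC (Oct 3).
Add 1 hour 55 minutes leg 3 → 02:38 UTC.
Tessaly is UTC−2:00, so local arrival = 02:38 − 2:00 = 00:38 on Oct 3.

00:38 on October 3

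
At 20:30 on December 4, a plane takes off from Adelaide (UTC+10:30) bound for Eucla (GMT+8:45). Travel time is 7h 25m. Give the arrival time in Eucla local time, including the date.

02:10 on Dec 5

Convert departure to UTC: 20:30 − 10:30 = 10:00 UTC on Dec 4.
Add 7 hours 25 minutes travel time → 17:25 UTC.
Eucla is UTC+8:45, so local arrival = 17:25 + 8:45 = 02:10 on Dec 5.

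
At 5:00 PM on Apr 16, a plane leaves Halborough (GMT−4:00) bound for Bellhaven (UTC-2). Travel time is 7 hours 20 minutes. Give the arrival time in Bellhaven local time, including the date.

2:20 AM on April 17

Convert departure to UTC: 5:00 PM + 4:00 = 9:00 PM UTC on Apr 16.
Add 7 hours 20 minutes travel time → 4:20 AM UTC (Apr 17).
Bellhaven is UTC−2:00, so local arrival = 4:20 AM − 2:00 = 2:20 AM on Apr 17.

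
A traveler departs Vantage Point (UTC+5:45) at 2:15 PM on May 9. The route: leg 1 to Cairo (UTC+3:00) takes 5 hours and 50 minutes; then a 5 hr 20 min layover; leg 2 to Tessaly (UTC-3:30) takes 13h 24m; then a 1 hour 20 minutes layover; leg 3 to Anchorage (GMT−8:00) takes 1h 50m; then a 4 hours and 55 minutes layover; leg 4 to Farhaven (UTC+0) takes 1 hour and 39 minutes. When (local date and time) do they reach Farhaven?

Convert departure to UTC: 2:15 PM − 5:45 = 8:30 AM UTC on May 9.
Add 5 hours 50 minutes leg 1 → 2:20 PM UTC.
Add 5 hours and 20 minutes layover in Cairo → 7:40 PM UTC.
Add 13 hours 24 minutes leg 2 → 9:04 AM UTC (May 10).
Add 1 hour 20 minutes layover in Tessaly → 10:24 AM UTC.
Add 1 hour 50 minutes leg 3 → 12:14 PM UTC.
Add 4 hours 55 minutes layover in Anchorage → 5:09 PM UTC.
Add 1 hour 39 minutes leg 4 → 6:48 PM UTC.
Farhaven is UTC+0, so local arrival is the same: 6:48 PM on May 10.

6:48 PM on May 10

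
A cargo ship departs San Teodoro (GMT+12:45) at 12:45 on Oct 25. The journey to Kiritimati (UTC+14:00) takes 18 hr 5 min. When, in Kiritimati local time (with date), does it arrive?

Convert departure to UTC: 12:45 − 12:45 = 00:00 UTC on Oct 25.
Add 18 hours 5 minutes travel time → 18:05 UTC.
Kiritimati is UTC+14:00, so local arrival = 18:05 + 14:00 = 08:05 on Oct 26.

08:05 on October 26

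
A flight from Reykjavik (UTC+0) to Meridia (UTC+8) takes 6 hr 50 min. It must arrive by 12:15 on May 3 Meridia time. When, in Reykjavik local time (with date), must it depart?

Target arrival in UTC: 12:15 − 8:00 = 04:15 on May 3.
Subtract 6 hours 50 minutes → departure 21:25 UTC on May 2.
Reykjavik is UTC+0, so departure is 21:25 on May 2.

21:25 on May 2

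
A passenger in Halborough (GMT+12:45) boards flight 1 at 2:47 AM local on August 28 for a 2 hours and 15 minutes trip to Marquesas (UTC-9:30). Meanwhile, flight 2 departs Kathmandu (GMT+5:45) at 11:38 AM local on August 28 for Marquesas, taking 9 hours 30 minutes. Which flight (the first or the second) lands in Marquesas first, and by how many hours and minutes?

Flight 1 in UTC: 2:47 AM − 12:45 = 2:02 PM on Aug 27.
+2 hours 15 minutes → arrive 4:17 PM UTC on Aug 27.
Flight 2 in UTC: 11:38 AM − 5:45 = 5:53 AM on Aug 28.
+9 hours 30 minutes → arrive 3:23 PM UTC on Aug 28.
Flight 1 lands earlier by 23 hours 6 minutes.

the first, by 23 hours 6 minutes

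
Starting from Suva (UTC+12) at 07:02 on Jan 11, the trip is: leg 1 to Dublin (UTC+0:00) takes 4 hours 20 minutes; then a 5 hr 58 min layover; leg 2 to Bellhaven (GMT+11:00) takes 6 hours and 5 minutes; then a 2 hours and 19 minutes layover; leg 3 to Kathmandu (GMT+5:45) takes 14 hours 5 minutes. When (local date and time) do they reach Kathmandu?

09:34 on Jan 12

Convert departure to UTC: 07:02 − 12:00 = 19:02 UTC on Jan 10.
Add 4 hours and 20 minutes leg 1 → 23:22 UTC.
Add 5 hours and 58 minutes layover in Dublin → 05:20 UTC (Jan 11).
Add 6 hours and 5 minutes leg 2 → 11:25 UTC.
Add 2 hours and 19 minutes layover in Bellhaven → 13:44 UTC.
Add 14 hours and 5 minutes leg 3 → 03:49 UTC (Jan 12).
Kathmandu is UTC+5:45, so local arrival = 03:49 + 5:45 = 09:34 on Jan 12.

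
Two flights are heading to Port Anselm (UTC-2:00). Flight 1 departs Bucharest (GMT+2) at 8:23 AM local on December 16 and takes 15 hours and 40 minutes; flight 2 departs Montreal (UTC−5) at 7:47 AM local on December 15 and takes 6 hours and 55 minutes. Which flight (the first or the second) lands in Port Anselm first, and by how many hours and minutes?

the second, by 26 hours 21 minutes

Flight 1 in UTC: 8:23 AM − 2:00 = 6:23 AM on Dec 16.
+15 hours 40 minutes → arrive 10:03 PM UTC on Dec 16.
Flight 2 in UTC: 7:47 AM + 5:00 = 12:47 PM on Dec 15.
+6 hours and 55 minutes → arrive 7:42 PM UTC on Dec 15.
Flight 2 lands earlier by 26 hours 21 minutes.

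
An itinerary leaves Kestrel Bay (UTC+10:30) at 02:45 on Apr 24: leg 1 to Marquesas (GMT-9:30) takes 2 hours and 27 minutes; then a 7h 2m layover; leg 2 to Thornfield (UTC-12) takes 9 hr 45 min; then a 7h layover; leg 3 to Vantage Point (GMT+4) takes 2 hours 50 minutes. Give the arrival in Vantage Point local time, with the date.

Convert departure to UTC: 02:45 − 10:30 = 16:15 UTC on Apr 23.
Add 2 hours 27 minutes leg 1 → 18:42 UTC.
Add 7 hours 2 minutes layover in Marquesas → 01:44 UTC (Apr 24).
Add 9 hours 45 minutes leg 2 → 11:29 UTC.
Add 7 hours layover in Thornfield → 18:29 UTC.
Add 2 hours 50 minutes leg 3 → 21:19 UTC.
Vantage Point is UTC+4:00, so local arrival = 21:19 + 4:00 = 01:19 on Apr 25.

01:19 on April 25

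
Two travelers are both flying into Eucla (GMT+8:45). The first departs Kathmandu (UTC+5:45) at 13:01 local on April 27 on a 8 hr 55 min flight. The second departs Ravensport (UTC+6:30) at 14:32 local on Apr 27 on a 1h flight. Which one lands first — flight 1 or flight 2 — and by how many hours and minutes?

Flight 1 in UTC: 13:01 − 5:45 = 07:16 on Apr 27.
+8 hours and 55 minutes → arrive 16:11 UTC on Apr 27.
Flight 2 in UTC: 14:32 − 6:30 = 08:02 on Apr 27.
+1 hour → arrive 09:02 UTC on Apr 27.
Flight 2 lands earlier by 7 hours 9 minutes.

the second, by 7 hours 9 minutes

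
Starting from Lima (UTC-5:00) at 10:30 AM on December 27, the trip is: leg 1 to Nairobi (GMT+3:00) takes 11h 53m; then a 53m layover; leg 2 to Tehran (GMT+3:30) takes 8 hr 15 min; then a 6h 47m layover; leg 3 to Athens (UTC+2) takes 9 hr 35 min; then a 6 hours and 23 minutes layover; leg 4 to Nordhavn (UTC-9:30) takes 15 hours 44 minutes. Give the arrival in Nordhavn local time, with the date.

Convert departure to UTC: 10:30 AM + 5:00 = 3:30 PM UTC on Dec 27.
Add 11 hours 53 minutes leg 1 → 3:23 AM UTC (Dec 28).
Add 53 minutes layover in Nairobi → 4:16 AM UTC.
Add 8 hours and 15 minutes leg 2 → 12:31 PM UTC.
Add 6 hours 47 minutes layover in Tehran → 7:18 PM UTC.
Add 9 hours and 35 minutes leg 3 → 4:53 AM UTC (Dec 29).
Add 6 hours 23 minutes layover in Athens → 11:16 AM UTC.
Add 15 hours and 44 minutes leg 4 → 3:00 AM UTC (Dec 30).
Nordhavn is UTC−9:30, so local arrival = 3:00 AM − 9:30 = 5:30 PM on Dec 29.

5:30 PM on December 29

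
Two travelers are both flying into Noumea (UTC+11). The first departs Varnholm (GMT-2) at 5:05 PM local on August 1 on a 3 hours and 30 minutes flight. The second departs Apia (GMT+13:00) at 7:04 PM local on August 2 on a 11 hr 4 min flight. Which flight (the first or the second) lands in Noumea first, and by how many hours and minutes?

Flight 1 in UTC: 5:05 PM + 2:00 = 7:05 PM on Aug 1.
+3 hours and 30 minutes → arrive 10:35 PM UTC on Aug 1.
Flight 2 in UTC: 7:04 PM − 13:00 = 6:04 AM on Aug 2.
+11 hours and 4 minutes → arrive 5:08 PM UTC on Aug 2.
Flight 1 lands earlier by 18 hours 33 minutes.

the first, by 18 hours 33 minutes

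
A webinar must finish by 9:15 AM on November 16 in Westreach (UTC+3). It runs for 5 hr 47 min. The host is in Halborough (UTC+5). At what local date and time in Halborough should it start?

Target end time in UTC: 9:15 AM − 3:00 = 6:15 AM on Nov 16.
Subtract 5 hours 47 minutes → start 12:28 AM UTC on Nov 16.
Halborough is UTC+5:00: 12:28 AM + 5:00 = 5:28 AM on Nov 16.

5:28 AM on November 16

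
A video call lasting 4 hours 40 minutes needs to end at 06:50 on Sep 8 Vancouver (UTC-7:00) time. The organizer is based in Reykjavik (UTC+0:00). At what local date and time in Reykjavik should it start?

09:10 on September 8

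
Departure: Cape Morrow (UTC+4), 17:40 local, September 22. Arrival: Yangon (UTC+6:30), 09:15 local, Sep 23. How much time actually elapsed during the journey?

Departure in UTC: 17:40 − 4:00 = 13:40 on Sep 22.
Arrival in UTC: 09:15 − 6:30 = 02:45 on Sep 23.
Elapsed = 02:45 − 13:40 (+1 day) = 13 hours 5 minutes.

13 hours 5 minutes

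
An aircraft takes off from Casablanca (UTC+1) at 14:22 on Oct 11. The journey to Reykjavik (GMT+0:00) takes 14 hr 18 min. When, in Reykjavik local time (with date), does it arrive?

Reykjavik is 1:00 behind Casablanca.
After 14 hours and 18 minutes it is 04:40 (Oct 12) in Casablanca.
Shift by the zone difference: 04:40 − 1:00 = 03:40 on Oct 12 in Reykjavik.

03:40 on October 12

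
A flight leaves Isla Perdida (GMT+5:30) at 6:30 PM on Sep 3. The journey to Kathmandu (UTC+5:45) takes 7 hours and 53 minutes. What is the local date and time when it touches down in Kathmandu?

Convert departure to UTC: 6:30 PM − 5:30 = 1:00 PM UTC on Sep 3.
Add 7 hours 53 minutes travel time → 8:53 PM UTC.
Kathmandu is UTC+5:45, so local arrival = 8:53 PM + 5:45 = 2:38 AM on Sep 4.

2:38 AM on September 4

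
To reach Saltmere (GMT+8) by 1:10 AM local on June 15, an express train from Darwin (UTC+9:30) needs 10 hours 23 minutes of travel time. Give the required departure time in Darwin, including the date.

Target arrival in UTC: 1:10 AM − 8:00 = 5:10 PM on Jun 14.
Subtract 10 hours 23 minutes → departure 6:47 AM UTC on Jun 14.
Darwin is UTC+9:30: 6:47 AM + 9:30 = 4:17 PM on Jun 14.

4:17 PM on Jun 14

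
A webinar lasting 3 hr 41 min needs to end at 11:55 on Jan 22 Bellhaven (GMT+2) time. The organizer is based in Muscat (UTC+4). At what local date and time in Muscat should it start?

10:14 on Jan 22

Target end time in UTC: 11:55 − 2:00 = 09:55 on Jan 22.
Subtract 3 hours 41 minutes → start 06:14 UTC on Jan 22.
Muscat is UTC+4:00: 06:14 + 4:00 = 10:14 on Jan 22.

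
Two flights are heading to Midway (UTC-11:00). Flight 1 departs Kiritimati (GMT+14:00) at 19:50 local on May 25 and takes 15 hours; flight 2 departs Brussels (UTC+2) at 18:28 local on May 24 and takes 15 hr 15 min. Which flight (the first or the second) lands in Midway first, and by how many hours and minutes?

the second, by 13 hours 7 minutes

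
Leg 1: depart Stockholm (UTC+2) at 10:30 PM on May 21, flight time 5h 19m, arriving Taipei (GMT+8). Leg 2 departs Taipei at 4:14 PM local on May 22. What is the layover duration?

Convert departure to UTC: 10:30 PM − 2:00 = 8:30 PM UTC on May 21.
Add 5 hours 19 minutes flight time → 1:49 AM UTC (May 22).
Taipei is UTC+8:00, so local arrival = 1:49 AM + 8:00 = 9:49 AM on May 22.
Layover = 4:14 PM − 9:49 AM = 6 hours 25 minutes.

6 hours 25 minutes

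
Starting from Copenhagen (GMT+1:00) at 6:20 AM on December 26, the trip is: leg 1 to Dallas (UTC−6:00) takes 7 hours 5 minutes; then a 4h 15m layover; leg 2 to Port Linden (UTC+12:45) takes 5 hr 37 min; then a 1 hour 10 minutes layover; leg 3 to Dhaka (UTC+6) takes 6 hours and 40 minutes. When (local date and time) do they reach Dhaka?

Convert departure to UTC: 6:20 AM − 1:00 = 5:20 AM UTC on Dec 26.
Add 7 hours 5 minutes leg 1 → 12:25 PM UTC.
Add 4 hours 15 minutes layover in Dallas → 4:40 PM UTC.
Add 5 hours and 37 minutes leg 2 → 10:17 PM UTC.
Add 1 hour 10 minutes layover in Port Linden → 11:27 PM UTC.
Add 6 hours 40 minutes leg 3 → 6:07 AM UTC (Dec 27).
Dhaka is UTC+6:00, so local arrival = 6:07 AM + 6:00 = 12:07 PM on Dec 27.

12:07 PM on Dec 27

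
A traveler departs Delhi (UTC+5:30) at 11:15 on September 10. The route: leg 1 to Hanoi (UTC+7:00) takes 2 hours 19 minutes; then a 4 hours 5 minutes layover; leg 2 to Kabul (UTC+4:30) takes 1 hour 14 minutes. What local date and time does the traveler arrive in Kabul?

Convert departure to UTC: 11:15 − 5:30 = 05:45 UTC on Sep 10.
Add 2 hours and 19 minutes leg 1 → 08:04 UTC.
Add 4 hours and 5 minutes layover in Hanoi → 12:09 UTC.
Add 1 hour 14 minutes leg 2 → 13:23 UTC.
Kabul is UTC+4:30, so local arrival = 13:23 + 4:30 = 17:53 on Sep 10.

17:53 on September 10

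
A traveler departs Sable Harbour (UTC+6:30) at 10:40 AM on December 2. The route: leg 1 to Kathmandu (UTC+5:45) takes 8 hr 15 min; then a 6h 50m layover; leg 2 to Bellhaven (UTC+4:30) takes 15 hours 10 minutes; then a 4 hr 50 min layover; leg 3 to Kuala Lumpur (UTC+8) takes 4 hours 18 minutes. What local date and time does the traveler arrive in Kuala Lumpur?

Convert departure to UTC: 10:40 AM − 6:30 = 4:10 AM UTC on Dec 2.
Add 8 hours 15 minutes leg 1 → 12:25 PM UTC.
Add 6 hours 50 minutes layover in Kathmandu → 7:15 PM UTC.
Add 15 hours and 10 minutes leg 2 → 10:25 AM UTC (Dec 3).
Add 4 hours and 50 minutes layover in Bellhaven → 3:15 PM UTC.
Add 4 hours 18 minutes leg 3 → 7:33 PM UTC.
Kuala Lumpur is UTC+8:00, so local arrival = 7:33 PM + 8:00 = 3:33 AM on Dec 4.

3:33 AM on December 4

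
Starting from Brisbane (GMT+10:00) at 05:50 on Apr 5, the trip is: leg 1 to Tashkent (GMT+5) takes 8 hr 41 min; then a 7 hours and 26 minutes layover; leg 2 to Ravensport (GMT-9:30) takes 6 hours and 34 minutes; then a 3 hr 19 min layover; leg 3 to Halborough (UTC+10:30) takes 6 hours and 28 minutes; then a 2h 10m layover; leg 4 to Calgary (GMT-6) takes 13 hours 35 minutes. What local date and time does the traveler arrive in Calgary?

Convert departure to UTC: 05:50 − 10:00 = 19:50 UTC on Apr 4.
Add 8 hours 41 minutes leg 1 → 04:31 UTC (Apr 5).
Add 7 hours and 26 minutes layover in Tashkent → 11:57 UTC.
Add 6 hours and 34 minutes leg 2 → 18:31 UTC.
Add 3 hours 19 minutes layover in Ravensport → 21:50 UTC.
Add 6 hours and 28 minutes leg 3 → 04:18 UTC (Apr 6).
Add 2 hours and 10 minutes layover in Halborough → 06:28 UTC.
Add 13 hours 35 minutes leg 4 → 20:03 UTC.
Calgary is UTC−6:00, so local arrival = 20:03 − 6:00 = 14:03 on Apr 6.

14:03 on April 6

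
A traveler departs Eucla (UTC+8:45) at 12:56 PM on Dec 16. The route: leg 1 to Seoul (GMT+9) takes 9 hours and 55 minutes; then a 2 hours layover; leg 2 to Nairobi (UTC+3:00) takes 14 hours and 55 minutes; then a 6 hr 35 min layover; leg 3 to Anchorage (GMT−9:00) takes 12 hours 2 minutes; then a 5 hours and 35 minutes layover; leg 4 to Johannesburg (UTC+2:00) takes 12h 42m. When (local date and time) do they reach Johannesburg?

Convert departure to UTC: 12:56 PM − 8:45 = 4:11 AM UTC on Dec 16.
Add 9 hours 55 minutes leg 1 → 2:06 PM UTC.
Add 2 hours layover in Seoul → 4:06 PM UTC.
Add 14 hours and 55 minutes leg 2 → 7:01 AM UTC (Dec 17).
Add 6 hours 35 minutes layover in Nairobi → 1:36 PM UTC.
Add 12 hours 2 minutes leg 3 → 1:38 AM UTC (Dec 18).
Add 5 hours and 35 minutes layover in Anchorage → 7:13 AM UTC.
Add 12 hours and 42 minutes leg 4 → 7:55 PM UTC.
Johannesburg is UTC+2:00, so local arrival = 7:55 PM + 2:00 = 9:55 PM on Dec 18.

9:55 PM on December 18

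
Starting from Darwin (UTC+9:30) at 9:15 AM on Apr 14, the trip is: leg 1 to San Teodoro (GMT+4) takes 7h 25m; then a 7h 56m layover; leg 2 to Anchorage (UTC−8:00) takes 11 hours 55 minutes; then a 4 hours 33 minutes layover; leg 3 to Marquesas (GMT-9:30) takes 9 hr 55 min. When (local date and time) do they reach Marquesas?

Convert departure to UTC: 9:15 AM − 9:30 = 11:45 PM UTC on Apr 13.
Add 7 hours and 25 minutes leg 1 → 7:10 AM UTC (Apr 14).
Add 7 hours 56 minutes layover in San Teodoro → 3:06 PM UTC.
Add 11 hours 55 minutes leg 2 → 3:01 AM UTC (Apr 15).
Add 4 hours 33 minutes layover in Anchorage → 7:34 AM UTC.
Add 9 hours 55 minutes leg 3 → 5:29 PM UTC.
Marquesas is UTC−9:30, so local arrival = 5:29 PM − 9:30 = 7:59 AM on Apr 15.

7:59 AM on April 15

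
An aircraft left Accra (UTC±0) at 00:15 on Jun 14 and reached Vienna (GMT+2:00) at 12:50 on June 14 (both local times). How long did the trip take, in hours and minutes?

10 hours 35 minutes

Departure is already UTC: 00:15 on Jun 14.
Arrival in UTC: 12:50 − 2:00 = 10:50 on Jun 14.
Elapsed = 10:50 − 00:15 = 10 hours 35 minutes.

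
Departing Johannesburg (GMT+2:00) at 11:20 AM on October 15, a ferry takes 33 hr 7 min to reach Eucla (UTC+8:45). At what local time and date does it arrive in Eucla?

3:12 AM on October 17

Convert departure to UTC: 11:20 AM − 2:00 = 9:20 AM UTC on Oct 15.
Add 33 hours and 7 minutes travel time → 6:27 PM UTC (Oct 16).
Eucla is UTC+8:45, so local arrival = 6:27 PM + 8:45 = 3:12 AM on Oct 17.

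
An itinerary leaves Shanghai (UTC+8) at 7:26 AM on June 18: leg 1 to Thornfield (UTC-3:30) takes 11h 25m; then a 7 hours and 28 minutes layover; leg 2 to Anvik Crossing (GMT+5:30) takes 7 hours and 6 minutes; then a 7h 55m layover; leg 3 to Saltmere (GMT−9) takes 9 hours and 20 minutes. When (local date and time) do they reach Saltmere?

9:40 AM on June 19

Convert departure to UTC: 7:26 AM − 8:00 = 11:26 PM UTC on Jun 17.
Add 11 hours and 25 minutes leg 1 → 10:51 AM UTC (Jun 18).
Add 7 hours 28 minutes layover in Thornfield → 6:19 PM UTC.
Add 7 hours 6 minutes leg 2 → 1:25 AM UTC (Jun 19).
Add 7 hours 55 minutes layover in Anvik Crossing → 9:20 AM UTC.
Add 9 hours 20 minutes leg 3 → 6:40 PM UTC.
Saltmere is UTC−9:00, so local arrival = 6:40 PM − 9:00 = 9:40 AM on Jun 19.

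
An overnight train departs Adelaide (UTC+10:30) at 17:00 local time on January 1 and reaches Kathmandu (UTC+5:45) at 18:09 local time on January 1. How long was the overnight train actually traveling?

Departure in UTC: 17:00 − 10:30 = 06:30 on Jan 1.
Arrival in UTC: 18:09 − 5:45 = 12:24 on Jan 1.
Elapsed = 12:24 − 06:30 = 5 hours 54 minutes.

5 hours 54 minutes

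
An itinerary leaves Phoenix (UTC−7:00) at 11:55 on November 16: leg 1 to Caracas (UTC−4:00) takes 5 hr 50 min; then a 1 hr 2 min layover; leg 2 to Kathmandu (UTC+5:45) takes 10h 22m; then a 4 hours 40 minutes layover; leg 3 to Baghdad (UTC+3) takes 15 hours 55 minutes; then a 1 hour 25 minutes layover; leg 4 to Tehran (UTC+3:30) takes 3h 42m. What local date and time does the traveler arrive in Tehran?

Convert departure to UTC: 11:55 + 7:00 = 18:55 UTC on Nov 16.
Add 5 hours and 50 minutes leg 1 → 00:45 UTC (Nov 17).
Add 1 hour and 2 minutes layover in Caracas → 01:47 UTC.
Add 10 hours 22 minutes leg 2 → 12:09 UTC.
Add 4 hours and 40 minutes layover in Kathmandu → 16:49 UTC.
Add 15 hours 55 minutes leg 3 → 08:44 UTC (Nov 18).
Add 1 hour and 25 minutes layover in Baghdad → 10:09 UTC.
Add 3 hours and 42 minutes leg 4 → 13:51 UTC.
Tehran is UTC+3:30, so local arrival = 13:51 + 3:30 = 17:21 on Nov 18.

17:21 on Nov 18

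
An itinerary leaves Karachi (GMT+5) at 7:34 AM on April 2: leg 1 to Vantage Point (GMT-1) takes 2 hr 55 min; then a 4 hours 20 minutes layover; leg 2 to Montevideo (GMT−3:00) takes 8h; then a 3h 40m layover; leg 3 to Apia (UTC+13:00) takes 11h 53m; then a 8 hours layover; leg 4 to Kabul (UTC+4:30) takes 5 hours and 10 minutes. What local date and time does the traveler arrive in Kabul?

3:02 AM on April 4

Convert departure to UTC: 7:34 AM − 5:00 = 2:34 AM UTC on Apr 2.
Add 2 hours and 55 minutes leg 1 → 5:29 AM UTC.
Add 4 hours and 20 minutes layover in Vantage Point → 9:49 AM UTC.
Add 8 hours leg 2 → 5:49 PM UTC.
Add 3 hours and 40 minutes layover in Montevideo → 9:29 PM UTC.
Add 11 hours 53 minutes leg 3 → 9:22 AM UTC (Apr 3).
Add 8 hours layover in Apia → 5:22 PM UTC.
Add 5 hours and 10 minutes leg 4 → 10:32 PM UTC.
Kabul is UTC+4:30, so local arrival = 10:32 PM + 4:30 = 3:02 AM on Apr 4.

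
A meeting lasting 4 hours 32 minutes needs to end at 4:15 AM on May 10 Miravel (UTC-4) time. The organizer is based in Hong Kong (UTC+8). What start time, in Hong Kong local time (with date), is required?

11:43 AM on May 10

Target end time in UTC: 4:15 AM + 4:00 = 8:15 AM on May 10.
Subtract 4 hours 32 minutes → start 3:43 AM UTC on May 10.
Hong Kong is UTC+8:00: 3:43 AM + 8:00 = 11:43 AM on May 10.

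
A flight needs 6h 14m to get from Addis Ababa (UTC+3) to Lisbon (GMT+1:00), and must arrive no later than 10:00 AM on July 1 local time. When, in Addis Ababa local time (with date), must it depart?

5:46 AM on Jul 1

Target arrival in UTC: 10:00 AM − 1:00 = 9:00 AM on Jul 1.
Subtract 6 hours 14 minutes → departure 2:46 AM UTC on Jul 1.
Addis Ababa is UTC+3:00: 2:46 AM + 3:00 = 5:46 AM on Jul 1.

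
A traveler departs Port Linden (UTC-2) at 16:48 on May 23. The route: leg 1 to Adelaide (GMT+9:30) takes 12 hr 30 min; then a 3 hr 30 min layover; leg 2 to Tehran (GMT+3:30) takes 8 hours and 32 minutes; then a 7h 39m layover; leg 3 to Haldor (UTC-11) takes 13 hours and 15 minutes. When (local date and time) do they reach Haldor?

Convert departure to UTC: 16:48 + 2:00 = 18:48 UTC on May 23.
Add 12 hours and 30 minutes leg 1 → 07:18 UTC (May 24).
Add 3 hours 30 minutes layover in Adelaide → 10:48 UTC.
Add 8 hours and 32 minutes leg 2 → 19:20 UTC.
Add 7 hours 39 minutes layover in Tehran → 02:59 UTC (May 25).
Add 13 hours and 15 minutes leg 3 → 16:14 UTC.
Haldor is UTC−11:00, so local arrival = 16:14 − 11:00 = 05:14 on May 25.

05:14 on May 25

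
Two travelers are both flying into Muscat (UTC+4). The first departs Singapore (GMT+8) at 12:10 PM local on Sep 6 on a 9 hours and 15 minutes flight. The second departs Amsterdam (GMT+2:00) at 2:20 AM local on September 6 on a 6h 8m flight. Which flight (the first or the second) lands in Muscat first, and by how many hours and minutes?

the second, by 6 hours 57 minutes

Flight 1 in UTC: 12:10 PM − 8:00 = 4:10 AM on Sep 6.
+9 hours 15 minutes → arrive 1:25 PM UTC on Sep 6.
Flight 2 in UTC: 2:20 AM − 2:00 = 12:20 AM on Sep 6.
+6 hours and 8 minutes → arrive 6:28 AM UTC on Sep 6.
Flight 2 lands earlier by 6 hours 57 minutes.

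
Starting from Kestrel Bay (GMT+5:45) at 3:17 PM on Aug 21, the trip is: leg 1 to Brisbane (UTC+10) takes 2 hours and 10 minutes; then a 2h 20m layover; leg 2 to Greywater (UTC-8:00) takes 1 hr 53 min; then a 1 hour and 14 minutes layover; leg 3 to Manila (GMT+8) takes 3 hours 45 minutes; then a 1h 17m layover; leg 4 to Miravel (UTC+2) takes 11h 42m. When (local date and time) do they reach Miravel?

11:53 AM on August 22

Convert departure to UTC: 3:17 PM − 5:45 = 9:32 AM UTC on Aug 21.
Add 2 hours 10 minutes leg 1 → 11:42 AM UTC.
Add 2 hours 20 minutes layover in Brisbane → 2:02 PM UTC.
Add 1 hour and 53 minutes leg 2 → 3:55 PM UTC.
Add 1 hour and 14 minutes layover in Greywater → 5:09 PM UTC.
Add 3 hours and 45 minutes leg 3 → 8:54 PM UTC.
Add 1 hour 17 minutes layover in Manila → 10:11 PM UTC.
Add 11 hours 42 minutes leg 4 → 9:53 AM UTC (Aug 22).
Miravel is UTC+2:00, so local arrival = 9:53 AM + 2:00 = 11:53 AM on Aug 22.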